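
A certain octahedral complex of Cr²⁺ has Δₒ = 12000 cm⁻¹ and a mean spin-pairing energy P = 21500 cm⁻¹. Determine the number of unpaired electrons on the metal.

4

Cr sits in group 6; removing 2 electrons leaves Cr²⁺ with 6 − 2 = 4 d electrons.
Since Δₒ = 12000 cm⁻¹ < P = 21500 cm⁻¹, the complex adopts the high-spin configuration.
Configuration: t₂g³ eg¹.
Unpaired electrons: 4.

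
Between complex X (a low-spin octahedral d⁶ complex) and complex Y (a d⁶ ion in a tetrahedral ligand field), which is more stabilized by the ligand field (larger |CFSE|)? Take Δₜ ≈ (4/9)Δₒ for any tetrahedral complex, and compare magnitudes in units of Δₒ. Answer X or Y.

X

X: t₂g⁶ eg⁰, CFSE = -2.4Δₒ.
Y: With tetrahedral geometry the complex is necessarily high-spin; e³ t₂³, CFSE = -0.6Δₜ ≈ -0.27Δₒ.
So X has the larger |CFSE|.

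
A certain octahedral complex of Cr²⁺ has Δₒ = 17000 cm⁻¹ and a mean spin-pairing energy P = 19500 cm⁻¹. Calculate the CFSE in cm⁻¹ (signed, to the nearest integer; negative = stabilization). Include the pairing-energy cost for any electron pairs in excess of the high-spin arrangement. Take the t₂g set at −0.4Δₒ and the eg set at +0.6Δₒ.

Group 6 minus oxidation state +2 gives a d⁴ configuration for Cr²⁺.
Δₒ < P, so pairing is avoided: the ground state is high-spin.
Configuration: t₂g³ eg¹.
Orbital CFSE = -0.6Δₒ = -0.6 × 17000 = -10200 cm⁻¹.
High-spin has no excess pairs, so no pairing correction applies.

-10200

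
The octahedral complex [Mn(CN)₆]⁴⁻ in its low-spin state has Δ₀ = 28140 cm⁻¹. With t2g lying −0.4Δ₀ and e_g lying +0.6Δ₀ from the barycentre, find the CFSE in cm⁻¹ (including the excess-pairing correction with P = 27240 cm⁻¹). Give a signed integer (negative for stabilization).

-1800

Each CN⁻ contributes -1; 6 × (-1) = -6. With overall charge -4, Mn is in the +2 oxidation state.
Mn is in group 7, so Mn²⁺ is d⁵ (7 − 2 = 5).
Configuration: t2g^5 e_g^0.
Orbital CFSE = 5(-0.4) + 0(0.6) = -2.0Δ₀ = -2.0 × 28140 = -56280 cm⁻¹.
High-spin d⁵ would be t2g^3 e_g^2 with 0 pairs; low-spin has 2, so 2 excess pairs cost +2P = +54480 cm⁻¹.
Net CFSE = -56280 + 54480 = -1800 cm⁻¹.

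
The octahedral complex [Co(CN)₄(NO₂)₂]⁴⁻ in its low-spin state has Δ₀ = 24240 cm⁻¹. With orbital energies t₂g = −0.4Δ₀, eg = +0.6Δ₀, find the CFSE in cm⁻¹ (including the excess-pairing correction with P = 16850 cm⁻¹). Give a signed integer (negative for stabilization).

-26782

Ligand charges: 4×(-1) from CN⁻ and 2×(-1) from NO₂⁻ sum to -6; with overall charge -4, Co is +2.
Co²⁺: group 9, so d-count = 9 − 2 = 7.
Electron filling gives t₂g⁶ eg¹.
CFSE(orbital) = 6×(-0.4Δ₀) + 1×(0.6Δ₀) = -1.8Δ₀; with Δ₀ = 24240 cm⁻¹ that is -43632 cm⁻¹.
Pairing penalty: 3 pairs vs 2 in the high-spin reference → 1 extra × P = 16850 cm⁻¹.
Overall CFSE = -43632 + 16850 = -26782 cm⁻¹.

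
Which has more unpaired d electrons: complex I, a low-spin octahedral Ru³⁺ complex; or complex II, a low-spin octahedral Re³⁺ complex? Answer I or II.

I: Ru sits in group 8; removing 3 electrons leaves Ru³⁺ with 8 − 3 = 5 d electrons; t2g^5 e_g^0 → 1 unpaired.
II: Group 7 minus oxidation state +3 gives a d⁴ configuration for Re³⁺; t2g^4 e_g^0 → 2 unpaired.
So II has more unpaired electrons.

II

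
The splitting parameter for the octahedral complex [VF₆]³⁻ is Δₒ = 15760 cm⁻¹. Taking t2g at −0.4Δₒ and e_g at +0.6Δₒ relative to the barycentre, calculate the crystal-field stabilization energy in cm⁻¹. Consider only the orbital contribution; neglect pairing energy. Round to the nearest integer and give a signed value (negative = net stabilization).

Each F⁻ contributes -1; 6 × (-1) = -6. With overall charge -3, V is in the +3 oxidation state.
V³⁺: group 5, so d-count = 5 − 3 = 2.
For octahedral d² the high- and low-spin configurations coincide.
The d² electrons fill as t2g^2 e_g^0.
Orbital CFSE = 2(-0.4) + 0(0.6) = -0.8Δₒ = -0.8 × 15760 = -12608 cm⁻¹.

-12608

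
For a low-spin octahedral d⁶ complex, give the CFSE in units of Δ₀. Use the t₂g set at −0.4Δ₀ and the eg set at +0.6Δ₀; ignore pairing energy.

Configuration: t₂g⁶ eg⁰.
CFSE = 6(-0.4Δ₀) + 0(0.6Δ₀) = -2.4Δ₀ + 0.0Δ₀ = -2.4Δ₀.

-2.4 Δ₀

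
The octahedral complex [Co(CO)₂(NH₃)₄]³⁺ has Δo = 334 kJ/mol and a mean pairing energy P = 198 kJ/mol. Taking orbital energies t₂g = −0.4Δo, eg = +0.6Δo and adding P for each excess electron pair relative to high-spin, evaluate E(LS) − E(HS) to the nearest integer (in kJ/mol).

Ligand charges: 2×(+0) from CO and 4×(+0) from NH₃ sum to +0; with overall charge +3, Co is +3.
Co sits in group 9; removing 3 electrons leaves Co³⁺ with 9 − 3 = 6 d electrons.
High-spin d⁶ fills as t₂g⁴ eg² with CFSE 4(−0.4) + 2(+0.6) = -0.4Δo = -134 kJ/mol.
Low-spin t₂g⁶ eg⁰ gives -2.4Δo = -802 kJ/mol, but forming 2 extra pairs costs 2P = 396 kJ/mol, so E(LS) = -802 + 396 = -406 kJ/mol.
The difference is -406 − (-134) = -272 kJ/mol, so low-spin lies lower.

-272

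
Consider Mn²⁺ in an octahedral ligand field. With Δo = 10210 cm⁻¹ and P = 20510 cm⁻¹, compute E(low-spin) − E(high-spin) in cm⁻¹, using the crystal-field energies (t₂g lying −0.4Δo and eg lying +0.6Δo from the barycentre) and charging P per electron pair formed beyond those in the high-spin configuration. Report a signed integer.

Mn²⁺: group 7, so d-count = 7 − 2 = 5.
High-spin: t₂g³ eg², CFSE = 0.0Δo = 0 cm⁻¹.
Low-spin: t₂g⁵ eg⁰, orbital CFSE = -2.0Δo = -20420 cm⁻¹; plus 2 excess pairs × P = +41020 cm⁻¹; total 20600 cm⁻¹.
Thus E(LS) − E(HS) = 20600 cm⁻¹.

20600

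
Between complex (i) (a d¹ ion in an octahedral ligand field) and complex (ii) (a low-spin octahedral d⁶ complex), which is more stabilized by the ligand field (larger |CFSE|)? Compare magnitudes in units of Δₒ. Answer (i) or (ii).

(i): For octahedral d¹ the high- and low-spin configurations coincide; t₂g¹ eg⁰, CFSE = -0.4Δₒ.
(ii): t₂g⁶ eg⁰, CFSE = -2.4Δₒ.
So (ii) has the larger |CFSE|.

(ii)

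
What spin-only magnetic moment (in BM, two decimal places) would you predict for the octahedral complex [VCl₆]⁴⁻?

3.87 BM

Each Cl⁻ contributes -1; 6 × (-1) = -6. With overall charge -4, V is in the +2 oxidation state.
V sits in group 5; removing 2 electrons leaves V²⁺ with 5 − 2 = 3 d electrons.
Configuration: t₂g³ eg⁰ → 3 unpaired electrons.
μ(spin-only) = √[3(3+2)] = √15 ≈ 3.87 BM.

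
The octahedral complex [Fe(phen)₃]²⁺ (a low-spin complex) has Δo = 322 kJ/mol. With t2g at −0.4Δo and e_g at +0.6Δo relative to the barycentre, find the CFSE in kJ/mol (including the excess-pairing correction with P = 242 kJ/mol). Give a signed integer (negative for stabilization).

phen is neutral, so the +2 overall charge sits on Fe: oxidation state +2.
Fe sits in group 8; removing 2 electrons leaves Fe²⁺ with 8 − 2 = 6 d electrons.
The d⁶ electrons fill as t2g^6 e_g^0.
Orbital CFSE = 6(-0.4) + 0(0.6) = -2.4Δo = -2.4 × 322 = -773 kJ/mol.
Relative to high-spin t2g^4 e_g^2 (1 paired), the low-spin configuration has 2 additional pairs, contributing +2 × 242 = +484 kJ/mol.
Overall CFSE = -773 + 484 = -289 kJ/mol.

-289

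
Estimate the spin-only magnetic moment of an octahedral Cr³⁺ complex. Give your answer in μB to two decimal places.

3.87 μB

Cr³⁺: group 6, so d-count = 6 − 3 = 3.
Configuration: t₂g³ eg⁰ → 3 unpaired electrons.
μ(spin-only) = √[3(3+2)] = √15 ≈ 3.87 μB.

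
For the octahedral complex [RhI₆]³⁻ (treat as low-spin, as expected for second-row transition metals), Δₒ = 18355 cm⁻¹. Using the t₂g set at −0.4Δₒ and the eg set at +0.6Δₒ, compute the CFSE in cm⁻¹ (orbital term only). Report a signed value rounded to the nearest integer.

-44052

Each I⁻ contributes -1; 6 × (-1) = -6. With overall charge -3, Rh is in the +3 oxidation state.
Rh³⁺: group 9, so d-count = 9 − 3 = 6.
Configuration: t₂g⁶ eg⁰.
The orbital stabilization is -2.4Δₒ = -2.4 × 18355 = -44052 cm⁻¹.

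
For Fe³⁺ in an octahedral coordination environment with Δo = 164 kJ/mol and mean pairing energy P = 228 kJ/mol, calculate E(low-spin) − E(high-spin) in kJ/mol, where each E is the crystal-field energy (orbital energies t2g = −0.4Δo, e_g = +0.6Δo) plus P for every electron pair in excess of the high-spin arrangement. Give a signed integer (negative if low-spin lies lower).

128

Fe³⁺: group 8, so d-count = 8 − 3 = 5.
In the high-spin limit (t2g^3 e_g^2) the orbital term is 0.0Δo = 0 kJ/mol, with no excess pairing.
Low-spin t2g^5 e_g^0 gives -2.0Δo = -328 kJ/mol, but forming 2 extra pairs costs 2P = 456 kJ/mol, so E(LS) = -328 + 456 = 128 kJ/mol.
The difference is 128 − (0) = 128 kJ/mol, so high-spin lies lower.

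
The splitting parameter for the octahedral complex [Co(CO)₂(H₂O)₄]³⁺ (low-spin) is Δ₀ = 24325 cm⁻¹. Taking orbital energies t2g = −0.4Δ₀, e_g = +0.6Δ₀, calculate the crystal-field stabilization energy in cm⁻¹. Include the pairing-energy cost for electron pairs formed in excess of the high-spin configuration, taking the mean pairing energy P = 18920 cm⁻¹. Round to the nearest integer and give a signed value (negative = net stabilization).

Ligand charges: 2×(+0) from CO and 4×(+0) from H₂O sum to +0; with overall charge +3, Co is +3.
Co is in group 9, so Co³⁺ is d⁶ (9 − 3 = 6).
The d⁶ electrons fill as t2g^6 e_g^0.
CFSE(orbital) = 6×(-0.4Δ₀) + 0×(0.6Δ₀) = -2.4Δ₀; with Δ₀ = 24325 cm⁻¹ that is -58380 cm⁻¹.
Pairing penalty: 3 pairs vs 1 in the high-spin reference → 2 extra × P = 37840 cm⁻¹.
Overall CFSE = -58380 + 37840 = -20540 cm⁻¹.

-20540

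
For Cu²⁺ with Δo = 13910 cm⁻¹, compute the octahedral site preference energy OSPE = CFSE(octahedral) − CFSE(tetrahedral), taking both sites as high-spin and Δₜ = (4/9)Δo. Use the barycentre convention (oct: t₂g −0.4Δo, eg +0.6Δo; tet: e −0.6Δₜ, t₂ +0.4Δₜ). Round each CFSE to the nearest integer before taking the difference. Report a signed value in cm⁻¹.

-5873

Cu²⁺: group 11, so d-count = 11 − 2 = 9.
Octahedral (high-spin): t₂g⁶ eg³, CFSE = 6(−0.4) + 3(+0.6) = -0.6Δo = -0.6 × 13910 = -8346 cm⁻¹.
Tetrahedral: e⁴ t₂⁵, CFSE = 4(−0.6) + 5(+0.4) = -0.4Δₜ = -0.4 × (4/9) × 13910 = -2473 cm⁻¹.
OSPE = CFSE(oct) − CFSE(tet) = -8346 − (-2473) = -5873 cm⁻¹.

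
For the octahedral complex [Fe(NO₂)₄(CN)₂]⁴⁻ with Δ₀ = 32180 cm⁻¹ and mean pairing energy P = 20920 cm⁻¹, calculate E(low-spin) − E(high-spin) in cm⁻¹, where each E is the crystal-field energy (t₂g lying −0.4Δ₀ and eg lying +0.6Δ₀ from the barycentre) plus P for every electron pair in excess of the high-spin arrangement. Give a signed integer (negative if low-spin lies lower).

Ligand charges: 4×(-1) from NO₂⁻ and 2×(-1) from CN⁻ sum to -6; with overall charge -4, Fe is +2.
Fe²⁺: group 8, so d-count = 8 − 2 = 6.
In the high-spin limit (t₂g⁴ eg²) the orbital term is -0.4Δ₀ = -12872 cm⁻¹, with no excess pairing.
Low-spin t₂g⁶ eg⁰ gives -2.4Δ₀ = -77232 cm⁻¹, but forming 2 extra pairs costs 2P = 41840 cm⁻¹, so E(LS) = -77232 + 41840 = -35392 cm⁻¹.
The difference is -35392 − (-12872) = -22520 cm⁻¹, so low-spin lies lower.

-22520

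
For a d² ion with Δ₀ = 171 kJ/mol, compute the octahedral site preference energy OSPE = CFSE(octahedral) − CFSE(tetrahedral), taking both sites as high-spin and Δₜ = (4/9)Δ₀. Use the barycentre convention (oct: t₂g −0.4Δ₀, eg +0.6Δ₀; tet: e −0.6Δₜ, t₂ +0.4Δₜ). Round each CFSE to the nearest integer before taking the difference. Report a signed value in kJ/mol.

-46

In an octahedral site d² (HS) is t₂g² eg⁰, giving CFSE(oct) = -0.8Δ₀ = -137 kJ/mol.
In a tetrahedral site the filling is e² t₂⁰: CFSE(tet) = -1.2Δₜ = -1.2 × (4/9)(171) = -91 kJ/mol.
OSPE = CFSE(oct) − CFSE(tet) = -137 − (-91) = -46 kJ/mol.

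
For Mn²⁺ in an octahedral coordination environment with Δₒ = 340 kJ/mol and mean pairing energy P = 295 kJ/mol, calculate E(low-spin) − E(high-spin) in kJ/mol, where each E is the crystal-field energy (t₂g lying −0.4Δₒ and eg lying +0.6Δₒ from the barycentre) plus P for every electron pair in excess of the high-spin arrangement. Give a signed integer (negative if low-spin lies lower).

-90

Mn sits in group 7; removing 2 electrons leaves Mn²⁺ with 7 − 2 = 5 d electrons.
High-spin d⁵ fills as t₂g³ eg² with CFSE 3(−0.4) + 2(+0.6) = 0.0Δₒ = 0 kJ/mol.
For low-spin the configuration is t₂g⁵ eg⁰: orbital energy -2.0 × 340 = -680 kJ/mol, and 2 additional pairs relative to high-spin add 590 kJ/mol, giving -90 kJ/mol.
E(LS) − E(HS) = -90 − (0) = -90 kJ/mol.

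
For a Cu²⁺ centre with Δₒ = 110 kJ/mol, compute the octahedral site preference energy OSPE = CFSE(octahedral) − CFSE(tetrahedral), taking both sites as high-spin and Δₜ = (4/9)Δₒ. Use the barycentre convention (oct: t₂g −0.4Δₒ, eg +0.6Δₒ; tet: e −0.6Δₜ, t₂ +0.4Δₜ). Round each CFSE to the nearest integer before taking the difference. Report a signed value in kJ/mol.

Cu sits in group 11; removing 2 electrons leaves Cu²⁺ with 11 − 2 = 9 d electrons.
Octahedral high-spin t2g^6 e_g^3: CFSE = -0.6 × 110 = -66 kJ/mol.
Tetrahedral e^4 t2^5 gives -0.4Δₜ = -0.4 × (4/9) × 110 = -20 kJ/mol.
OSPE = CFSE(oct) − CFSE(tet) = -66 − (-20) = -46 kJ/mol.

-46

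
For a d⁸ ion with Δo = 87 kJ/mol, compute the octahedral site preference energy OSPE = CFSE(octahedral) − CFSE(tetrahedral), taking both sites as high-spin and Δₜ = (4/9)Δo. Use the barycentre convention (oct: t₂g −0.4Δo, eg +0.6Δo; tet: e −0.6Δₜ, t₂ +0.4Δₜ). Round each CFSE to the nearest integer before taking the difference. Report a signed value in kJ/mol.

-73

Octahedral high-spin t2g^6 e_g^2: CFSE = -1.2 × 87 = -104 kJ/mol.
In a tetrahedral site the filling is e^4 t2^4: CFSE(tet) = -0.8Δₜ = -0.8 × (4/9)(87) = -31 kJ/mol.
OSPE = -104 − (-31) = -73 kJ/mol.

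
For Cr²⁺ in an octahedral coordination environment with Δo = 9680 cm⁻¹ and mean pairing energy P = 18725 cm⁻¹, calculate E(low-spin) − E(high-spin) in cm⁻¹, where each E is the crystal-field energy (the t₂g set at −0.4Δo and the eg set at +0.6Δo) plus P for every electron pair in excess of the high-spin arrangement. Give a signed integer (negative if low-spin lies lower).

9045

Cr sits in group 6; removing 2 electrons leaves Cr²⁺ with 6 − 2 = 4 d electrons.
High-spin: t₂g³ eg¹, CFSE = -0.6Δo = -5808 cm⁻¹.
Low-spin: t₂g⁴ eg⁰, orbital CFSE = -1.6Δo = -15488 cm⁻¹; plus 1 excess pair × P = +18725 cm⁻¹; total 3237 cm⁻¹.
E(LS) − E(HS) = 3237 − (-5808) = 9045 cm⁻¹.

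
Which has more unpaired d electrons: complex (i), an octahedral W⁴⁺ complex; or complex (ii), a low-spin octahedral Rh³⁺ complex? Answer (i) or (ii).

(i): Group 6 minus oxidation state +4 gives a d² configuration for W⁴⁺; For octahedral d² the high- and low-spin configurations coincide; t₂g² eg⁰ → 2 unpaired.
(ii): Rh³⁺: group 9, so d-count = 9 − 3 = 6; t₂g⁶ eg⁰ → 0 unpaired.
So (i) has more unpaired electrons.

(i)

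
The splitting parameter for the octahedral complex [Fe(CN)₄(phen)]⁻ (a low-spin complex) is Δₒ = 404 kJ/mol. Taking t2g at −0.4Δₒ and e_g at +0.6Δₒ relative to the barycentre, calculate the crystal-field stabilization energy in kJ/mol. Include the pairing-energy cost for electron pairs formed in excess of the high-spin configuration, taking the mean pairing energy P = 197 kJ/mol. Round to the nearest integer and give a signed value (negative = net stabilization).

Ligand charges: 4×(-1) from CN⁻ and 1×(+0) from phen sum to -4; with overall charge -1, Fe is +3.
Fe³⁺: group 8, so d-count = 8 − 3 = 5.
The d⁵ electrons fill as t2g^5 e_g^0.
CFSE(orbital) = 5×(-0.4Δₒ) + 0×(0.6Δₒ) = -2.0Δₒ; with Δₒ = 404 kJ/mol that is -808 kJ/mol.
High-spin d⁵ would be t2g^3 e_g^2 with 0 pairs; low-spin has 2, so 2 excess pairs cost +2P = +394 kJ/mol.
Overall CFSE = -808 + 394 = -414 kJ/mol.

-414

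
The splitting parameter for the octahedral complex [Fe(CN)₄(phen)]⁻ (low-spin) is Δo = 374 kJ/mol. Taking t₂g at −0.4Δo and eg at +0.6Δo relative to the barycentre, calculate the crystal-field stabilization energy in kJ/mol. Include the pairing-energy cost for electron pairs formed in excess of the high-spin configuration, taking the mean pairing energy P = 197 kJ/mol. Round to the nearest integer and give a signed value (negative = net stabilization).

-354

Ligand charges: 4×(-1) from CN⁻ and 1×(+0) from phen sum to -4; with overall charge -1, Fe is +3.
Group 8 minus oxidation state +3 gives a d⁵ configuration for Fe³⁺.
Electron filling gives t₂g⁵ eg⁰.
The orbital stabilization is -2.0Δo = -2.0 × 374 = -748 kJ/mol.
High-spin d⁵ would be t₂g³ eg² with 0 pairs; low-spin has 2, so 2 excess pairs cost +2P = +394 kJ/mol.
Overall CFSE = -748 + 394 = -354 kJ/mol.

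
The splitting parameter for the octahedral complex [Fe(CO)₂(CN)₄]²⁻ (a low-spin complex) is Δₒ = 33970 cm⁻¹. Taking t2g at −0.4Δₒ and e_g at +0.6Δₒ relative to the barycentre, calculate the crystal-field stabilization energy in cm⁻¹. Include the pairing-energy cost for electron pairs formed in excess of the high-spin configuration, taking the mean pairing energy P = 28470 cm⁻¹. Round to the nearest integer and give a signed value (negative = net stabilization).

-24588

Ligand charges: 2×(+0) from CO and 4×(-1) from CN⁻ sum to -4; with overall charge -2, Fe is +2.
Fe²⁺: group 8, so d-count = 8 − 2 = 6.
Electron filling gives t2g^6 e_g^0.
CFSE(orbital) = 6×(-0.4Δₒ) + 0×(0.6Δₒ) = -2.4Δₒ; with Δₒ = 33970 cm⁻¹ that is -81528 cm⁻¹.
Relative to high-spin t2g^4 e_g^2 (1 paired), the low-spin configuration has 2 additional pairs, contributing +2 × 28470 = +56940 cm⁻¹.
Net CFSE = -81528 + 56940 = -24588 cm⁻¹.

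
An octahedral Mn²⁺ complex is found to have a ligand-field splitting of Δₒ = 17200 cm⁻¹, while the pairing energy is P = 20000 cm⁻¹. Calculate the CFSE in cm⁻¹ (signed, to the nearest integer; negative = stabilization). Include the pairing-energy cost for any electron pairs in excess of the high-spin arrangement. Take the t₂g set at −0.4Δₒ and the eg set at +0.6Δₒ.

Group 7 minus oxidation state +2 gives a d⁵ configuration for Mn²⁺.
With Δₒ < P the complex is high-spin.
That gives t₂g³ eg².
Orbital CFSE = 0.0Δₒ = 0.0 × 17200 = 0 cm⁻¹.
High-spin has no excess pairs, so no pairing correction applies.

0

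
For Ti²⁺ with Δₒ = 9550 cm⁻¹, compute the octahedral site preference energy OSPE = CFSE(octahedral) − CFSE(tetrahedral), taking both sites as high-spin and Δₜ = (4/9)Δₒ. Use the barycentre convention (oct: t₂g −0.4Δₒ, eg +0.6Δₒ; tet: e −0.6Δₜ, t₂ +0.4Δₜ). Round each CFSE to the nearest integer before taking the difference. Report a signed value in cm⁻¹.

-2547

Ti²⁺: group 4, so d-count = 4 − 2 = 2.
Octahedral high-spin t2g^2 e_g^0: CFSE = -0.8 × 9550 = -7640 cm⁻¹.
In a tetrahedral site the filling is e^2 t2^0: CFSE(tet) = -1.2Δₜ = -1.2 × (4/9)(9550) = -5093 cm⁻¹.
OSPE = CFSE(oct) − CFSE(tet) = -7640 − (-5093) = -2547 cm⁻¹.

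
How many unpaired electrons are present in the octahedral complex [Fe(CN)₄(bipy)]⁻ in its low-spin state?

1

Ligand charges: 4×(-1) from CN⁻ and 1×(+0) from bipy sum to -4; with overall charge -1, Fe is +3.
Fe sits in group 8; removing 3 electrons leaves Fe³⁺ with 8 − 3 = 5 d electrons.
Configuration: t₂g⁵ eg⁰, giving 1 unpaired electron.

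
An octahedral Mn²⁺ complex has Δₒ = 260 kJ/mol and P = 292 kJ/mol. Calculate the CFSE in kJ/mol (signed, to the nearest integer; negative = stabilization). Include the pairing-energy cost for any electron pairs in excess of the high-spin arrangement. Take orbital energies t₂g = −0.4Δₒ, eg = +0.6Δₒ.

0

Mn is in group 7, so Mn²⁺ is d⁵ (7 − 2 = 5).
Here Δₒ < P (260 < 292), so the high-spin state is favoured.
Filling d⁵ accordingly: t₂g³ eg².
Orbital CFSE = 0.0Δₒ = 0.0 × 260 = 0 kJ/mol.
High-spin has no excess pairs, so no pairing correction applies.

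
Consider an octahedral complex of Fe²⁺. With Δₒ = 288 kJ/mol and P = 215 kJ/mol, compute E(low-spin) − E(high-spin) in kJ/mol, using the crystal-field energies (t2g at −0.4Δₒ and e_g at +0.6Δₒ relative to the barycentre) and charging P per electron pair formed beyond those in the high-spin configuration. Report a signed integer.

-146

Fe²⁺: group 8, so d-count = 8 − 2 = 6.
In the high-spin limit (t2g^4 e_g^2) the orbital term is -0.4Δₒ = -115 kJ/mol, with no excess pairing.
For low-spin the configuration is t2g^6 e_g^0: orbital energy -2.4 × 288 = -691 kJ/mol, and 2 additional pairs relative to high-spin add 430 kJ/mol, giving -261 kJ/mol.
Thus E(LS) − E(HS) = -146 kJ/mol.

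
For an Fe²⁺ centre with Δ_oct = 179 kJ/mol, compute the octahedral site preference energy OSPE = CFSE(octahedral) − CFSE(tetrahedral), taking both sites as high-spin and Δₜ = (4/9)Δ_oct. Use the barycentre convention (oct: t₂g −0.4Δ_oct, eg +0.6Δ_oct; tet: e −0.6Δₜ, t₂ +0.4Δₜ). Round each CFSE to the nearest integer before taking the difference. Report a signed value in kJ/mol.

-24

Fe is in group 8, so Fe²⁺ is d⁶ (8 − 2 = 6).
Octahedral (high-spin): t2g^4 e_g^2, CFSE = 4(−0.4) + 2(+0.6) = -0.4Δ_oct = -0.4 × 179 = -72 kJ/mol.
Tetrahedral: e^3 t2^3, CFSE = 3(−0.6) + 3(+0.4) = -0.6Δₜ = -0.6 × (4/9) × 179 = -48 kJ/mol.
OSPE = CFSE(oct) − CFSE(tet) = -72 − (-48) = -24 kJ/mol.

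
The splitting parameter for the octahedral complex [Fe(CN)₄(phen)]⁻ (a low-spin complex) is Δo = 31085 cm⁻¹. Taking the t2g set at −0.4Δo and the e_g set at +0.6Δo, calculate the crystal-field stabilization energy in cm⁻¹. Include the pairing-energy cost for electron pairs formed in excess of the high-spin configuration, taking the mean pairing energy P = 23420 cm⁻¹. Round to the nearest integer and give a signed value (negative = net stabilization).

-15330

Ligand charges: 4×(-1) from CN⁻ and 1×(+0) from phen sum to -4; with overall charge -1, Fe is +3.
Fe is in group 8, so Fe³⁺ is d⁵ (8 − 3 = 5).
Configuration: t2g^5 e_g^0.
The orbital stabilization is -2.0Δo = -2.0 × 31085 = -62170 cm⁻¹.
Pairing penalty: 2 pairs vs 0 in the high-spin reference → 2 extra × P = 46840 cm⁻¹.
Net CFSE = -62170 + 46840 = -15330 cm⁻¹.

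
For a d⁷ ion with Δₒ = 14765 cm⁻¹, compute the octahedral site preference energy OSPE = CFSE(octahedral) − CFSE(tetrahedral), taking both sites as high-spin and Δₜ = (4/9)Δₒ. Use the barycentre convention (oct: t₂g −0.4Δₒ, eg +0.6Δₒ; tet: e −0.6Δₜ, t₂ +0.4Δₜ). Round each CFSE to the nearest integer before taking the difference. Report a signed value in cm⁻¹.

-3937

In an octahedral site d⁷ (HS) is t2g^5 e_g^2, giving CFSE(oct) = -0.8Δₒ = -11812 cm⁻¹.
Tetrahedral e^4 t2^3 gives -1.2Δₜ = -1.2 × (4/9) × 14765 = -7875 cm⁻¹.
OSPE = -11812 − (-7875) = -3937 cm⁻¹.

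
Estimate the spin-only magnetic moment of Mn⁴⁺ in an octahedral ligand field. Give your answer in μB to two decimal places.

Mn sits in group 7; removing 4 electrons leaves Mn⁴⁺ with 7 − 4 = 3 d electrons.
For octahedral d³ the high- and low-spin configurations coincide.
Configuration: t2g^3 e_g^0 → 3 unpaired electrons.
μ(spin-only) = √[3(3+2)] = √15 ≈ 3.87 μB.

3.87 μB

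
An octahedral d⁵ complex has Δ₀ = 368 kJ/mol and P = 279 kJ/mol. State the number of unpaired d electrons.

1

With Δ₀ > P the complex is low-spin.
Configuration: t₂g⁵ eg⁰.
Unpaired electrons: 1.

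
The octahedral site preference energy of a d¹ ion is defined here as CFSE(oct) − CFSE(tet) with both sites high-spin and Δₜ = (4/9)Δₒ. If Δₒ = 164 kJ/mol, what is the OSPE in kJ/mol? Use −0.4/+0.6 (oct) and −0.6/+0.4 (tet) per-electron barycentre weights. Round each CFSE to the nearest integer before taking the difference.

Octahedral (high-spin): t2g^1 e_g^0, CFSE = 1(−0.4) + 0(+0.6) = -0.4Δₒ = -0.4 × 164 = -66 kJ/mol.
In a tetrahedral site the filling is e^1 t2^0: CFSE(tet) = -0.6Δₜ = -0.6 × (4/9)(164) = -44 kJ/mol.
Subtracting, OSPE = -66 − (-44) = -22 kJ/mol.

-22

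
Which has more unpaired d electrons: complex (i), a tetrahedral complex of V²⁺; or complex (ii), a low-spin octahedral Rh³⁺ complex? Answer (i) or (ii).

(i): V sits in group 5; removing 2 electrons leaves V²⁺ with 5 − 2 = 3 d electrons; Tetrahedral splitting is small, so the complex is high-spin; e^2 t2^1 → 3 unpaired.
(ii): Rh sits in group 9; removing 3 electrons leaves Rh³⁺ with 9 − 3 = 6 d electrons; t2g^6 e_g^0 → 0 unpaired.
So (i) has more unpaired electrons.

(i)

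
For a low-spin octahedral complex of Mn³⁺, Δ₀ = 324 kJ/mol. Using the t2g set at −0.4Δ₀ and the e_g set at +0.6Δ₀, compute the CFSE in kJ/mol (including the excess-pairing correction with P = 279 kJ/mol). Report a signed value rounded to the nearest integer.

Mn is in group 7, so Mn³⁺ is d⁴ (7 − 3 = 4).
Electron filling gives t2g^4 e_g^0.
Orbital CFSE = 4(-0.4) + 0(0.6) = -1.6Δ₀ = -1.6 × 324 = -518 kJ/mol.
Relative to high-spin t2g^3 e_g^1 (0 paired), the low-spin configuration has 1 additional pair, contributing +1 × 279 = +279 kJ/mol.
Overall CFSE = -518 + 279 = -239 kJ/mol.

-239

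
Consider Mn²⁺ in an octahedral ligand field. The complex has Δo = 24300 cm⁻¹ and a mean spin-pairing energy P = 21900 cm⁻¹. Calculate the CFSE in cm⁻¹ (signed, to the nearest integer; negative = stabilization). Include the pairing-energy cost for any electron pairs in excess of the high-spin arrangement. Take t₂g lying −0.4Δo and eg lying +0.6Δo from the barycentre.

-4800

Group 7 minus oxidation state +2 gives a d⁵ configuration for Mn²⁺.
Here Δo > P (24300 > 21900), so the low-spin state is favoured.
Filling d⁵ accordingly: t₂g⁵ eg⁰.
Orbital CFSE = -2.0Δo = -2.0 × 24300 = -48600 cm⁻¹.
Excess pairs vs high-spin: 2 − 0 = 2; pairing cost = +43800 cm⁻¹.
Net CFSE = -48600 + 43800 = -4800 cm⁻¹.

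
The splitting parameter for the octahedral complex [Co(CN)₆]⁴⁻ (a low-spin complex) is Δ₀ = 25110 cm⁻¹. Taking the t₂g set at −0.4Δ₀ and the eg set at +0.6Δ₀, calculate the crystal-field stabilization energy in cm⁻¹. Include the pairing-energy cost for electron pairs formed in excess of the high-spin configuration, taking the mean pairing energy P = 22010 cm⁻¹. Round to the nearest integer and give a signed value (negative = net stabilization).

Each CN⁻ contributes -1; 6 × (-1) = -6. With overall charge -4, Co is in the +2 oxidation state.
Co sits in group 9; removing 2 electrons leaves Co²⁺ with 9 − 2 = 7 d electrons.
The d⁷ electrons fill as t₂g⁶ eg¹.
The orbital stabilization is -1.8Δ₀ = -1.8 × 25110 = -45198 cm⁻¹.
High-spin d⁷ would be t₂g⁵ eg² with 2 pairs; low-spin has 3, so 1 excess pair costs +1P = +22010 cm⁻¹.
Combining: -45198 + 22010 = -23188 cm⁻¹.

-23188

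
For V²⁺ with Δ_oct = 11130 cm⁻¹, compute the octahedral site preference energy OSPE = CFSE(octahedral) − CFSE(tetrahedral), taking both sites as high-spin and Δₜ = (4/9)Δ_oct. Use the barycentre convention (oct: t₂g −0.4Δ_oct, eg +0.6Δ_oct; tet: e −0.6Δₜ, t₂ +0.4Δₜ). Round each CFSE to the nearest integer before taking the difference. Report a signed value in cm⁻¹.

V sits in group 5; removing 2 electrons leaves V²⁺ with 5 − 2 = 3 d electrons.
Octahedral (high-spin): t₂g³ eg⁰, CFSE = 3(−0.4) + 0(+0.6) = -1.2Δ_oct = -1.2 × 11130 = -13356 cm⁻¹.
Tetrahedral e² t₂¹ gives -0.8Δₜ = -0.8 × (4/9) × 11130 = -3957 cm⁻¹.
OSPE = CFSE(oct) − CFSE(tet) = -13356 − (-3957) = -9399 cm⁻¹.

-9399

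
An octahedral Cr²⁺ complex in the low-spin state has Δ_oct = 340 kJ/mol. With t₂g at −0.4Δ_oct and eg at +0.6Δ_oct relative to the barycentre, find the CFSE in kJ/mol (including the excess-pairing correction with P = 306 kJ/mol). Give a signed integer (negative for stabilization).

-238

Cr sits in group 6; removing 2 electrons leaves Cr²⁺ with 6 − 2 = 4 d electrons.
Configuration: t₂g⁴ eg⁰.
CFSE(orbital) = 4×(-0.4Δ_oct) + 0×(0.6Δ_oct) = -1.6Δ_oct; with Δ_oct = 340 kJ/mol that is -544 kJ/mol.
High-spin d⁴ would be t₂g³ eg¹ with 0 pairs; low-spin has 1, so 1 excess pair costs +1P = +306 kJ/mol.
Overall CFSE = -544 + 306 = -238 kJ/mol.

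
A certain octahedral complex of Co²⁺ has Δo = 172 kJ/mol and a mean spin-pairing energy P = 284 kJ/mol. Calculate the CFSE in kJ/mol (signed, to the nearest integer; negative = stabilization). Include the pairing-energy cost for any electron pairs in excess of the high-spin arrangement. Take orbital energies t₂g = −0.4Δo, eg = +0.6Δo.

Group 9 minus oxidation state +2 gives a d⁷ configuration for Co²⁺.
Δo < P, so pairing is avoided: the ground state is high-spin.
That gives t₂g⁵ eg².
Orbital CFSE = -0.8Δo = -0.8 × 172 = -138 kJ/mol.
High-spin has no excess pairs, so no pairing correction applies.

-138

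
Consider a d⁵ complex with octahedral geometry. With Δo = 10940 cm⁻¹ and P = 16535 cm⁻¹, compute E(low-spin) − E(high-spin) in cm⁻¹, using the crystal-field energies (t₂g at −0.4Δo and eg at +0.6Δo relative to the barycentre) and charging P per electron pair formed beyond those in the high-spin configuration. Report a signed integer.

High-spin d⁵ fills as t₂g³ eg² with CFSE 3(−0.4) + 2(+0.6) = 0.0Δo = 0 cm⁻¹.
Low-spin: t₂g⁵ eg⁰, orbital CFSE = -2.0Δo = -21880 cm⁻¹; plus 2 excess pairs × P = +33070 cm⁻¹; total 11190 cm⁻¹.
Thus E(LS) − E(HS) = 11190 cm⁻¹.

11190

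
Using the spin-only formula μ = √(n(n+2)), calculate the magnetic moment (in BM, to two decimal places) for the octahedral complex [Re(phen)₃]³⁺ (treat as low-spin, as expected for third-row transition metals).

phen is neutral, so the +3 overall charge sits on Re: oxidation state +3.
Re sits in group 7; removing 3 electrons leaves Re³⁺ with 7 − 3 = 4 d electrons.
Configuration: t₂g⁴ eg⁰ → 2 unpaired electrons.
μ(spin-only) = √[2(2+2)] = √8 ≈ 2.83 BM.

2.83 BM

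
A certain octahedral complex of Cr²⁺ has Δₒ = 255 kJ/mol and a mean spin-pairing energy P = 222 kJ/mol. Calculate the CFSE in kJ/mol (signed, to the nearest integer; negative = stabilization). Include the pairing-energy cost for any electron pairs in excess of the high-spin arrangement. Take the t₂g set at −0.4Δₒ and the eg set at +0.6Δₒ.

-186

Cr is in group 6, so Cr²⁺ is d⁴ (6 − 2 = 4).
With Δₒ > P the complex is low-spin.
That gives t₂g⁴ eg⁰.
Orbital CFSE = -1.6Δₒ = -1.6 × 255 = -408 kJ/mol.
Excess pairs vs high-spin: 1 − 0 = 1; pairing cost = +222 kJ/mol.
Net CFSE = -408 + 222 = -186 kJ/mol.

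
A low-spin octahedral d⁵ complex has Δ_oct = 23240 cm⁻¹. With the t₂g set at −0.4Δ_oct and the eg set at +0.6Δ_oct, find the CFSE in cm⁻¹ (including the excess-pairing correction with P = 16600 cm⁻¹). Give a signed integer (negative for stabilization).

-13280

The d⁵ electrons fill as t₂g⁵ eg⁰.
CFSE(orbital) = 5×(-0.4Δ_oct) + 0×(0.6Δ_oct) = -2.0Δ_oct; with Δ_oct = 23240 cm⁻¹ that is -46480 cm⁻¹.
High-spin d⁵ would be t₂g³ eg² with 0 pairs; low-spin has 2, so 2 excess pairs cost +2P = +33200 cm⁻¹.
Overall CFSE = -46480 + 33200 = -13280 cm⁻¹.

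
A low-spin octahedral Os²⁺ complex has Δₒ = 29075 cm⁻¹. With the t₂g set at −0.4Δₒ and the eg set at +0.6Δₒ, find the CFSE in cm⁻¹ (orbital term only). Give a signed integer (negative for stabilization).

-69780

Os is in group 8, so Os²⁺ is d⁶ (8 − 2 = 6).
Configuration: t₂g⁶ eg⁰.
Orbital CFSE = 6(-0.4) + 0(0.6) = -2.4Δₒ = -2.4 × 29075 = -69780 cm⁻¹.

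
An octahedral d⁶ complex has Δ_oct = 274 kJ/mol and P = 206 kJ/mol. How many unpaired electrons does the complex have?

0

Δ_oct > P, so pairing is preferred: the ground state is low-spin.
Filling d⁶ accordingly: t₂g⁶ eg⁰.
Unpaired electrons: 0.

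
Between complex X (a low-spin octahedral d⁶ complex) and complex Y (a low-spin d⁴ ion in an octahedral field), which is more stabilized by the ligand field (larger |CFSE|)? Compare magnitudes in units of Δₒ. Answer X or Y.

X

X: t₂g⁶ eg⁰, CFSE = -2.4Δₒ.
Y: t2g^4 e_g^0, CFSE = -1.6Δₒ.
So X has the larger |CFSE|.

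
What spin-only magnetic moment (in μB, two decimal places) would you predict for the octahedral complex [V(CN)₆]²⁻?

1.73 μB

Each CN⁻ contributes -1; 6 × (-1) = -6. With overall charge -2, V is in the +4 oxidation state.
V sits in group 5; removing 4 electrons leaves V⁴⁺ with 5 − 4 = 1 d electrons.
For octahedral d¹ the high- and low-spin configurations coincide.
Configuration: t₂g¹ eg⁰ → 1 unpaired electron.
μ(spin-only) = √[1(1+2)] = √3 ≈ 1.73 μB.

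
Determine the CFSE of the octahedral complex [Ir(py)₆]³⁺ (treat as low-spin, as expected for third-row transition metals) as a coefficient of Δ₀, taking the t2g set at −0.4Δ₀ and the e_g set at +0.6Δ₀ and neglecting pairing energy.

-2.4 Δ₀

py is neutral, so the +3 overall charge sits on Ir: oxidation state +3.
Group 9 minus oxidation state +3 gives a d⁶ configuration for Ir³⁺.
Configuration: t2g^6 e_g^0.
CFSE = 6(-0.4Δ₀) + 0(0.6Δ₀) = -2.4Δ₀ + 0.0Δ₀ = -2.4Δ₀.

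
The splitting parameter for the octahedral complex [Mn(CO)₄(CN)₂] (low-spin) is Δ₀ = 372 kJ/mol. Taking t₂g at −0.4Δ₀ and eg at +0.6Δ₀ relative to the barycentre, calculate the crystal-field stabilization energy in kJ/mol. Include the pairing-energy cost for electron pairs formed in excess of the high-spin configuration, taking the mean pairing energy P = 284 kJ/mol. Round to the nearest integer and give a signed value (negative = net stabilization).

-176

Ligand charges: 4×(+0) from CO and 2×(-1) from CN⁻ sum to -2; with overall charge +0, Mn is +2.
Mn is in group 7, so Mn²⁺ is d⁵ (7 − 2 = 5).
Configuration: t₂g⁵ eg⁰.
The orbital stabilization is -2.0Δ₀ = -2.0 × 372 = -744 kJ/mol.
High-spin d⁵ would be t₂g³ eg² with 0 pairs; low-spin has 2, so 2 excess pairs cost +2P = +568 kJ/mol.
Overall CFSE = -744 + 568 = -176 kJ/mol.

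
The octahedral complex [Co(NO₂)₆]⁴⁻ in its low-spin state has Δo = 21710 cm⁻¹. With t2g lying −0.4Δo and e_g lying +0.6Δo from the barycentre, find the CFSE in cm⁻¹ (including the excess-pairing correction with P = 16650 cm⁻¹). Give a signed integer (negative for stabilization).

Each NO₂⁻ contributes -1; 6 × (-1) = -6. With overall charge -4, Co is in the +2 oxidation state.
Group 9 minus oxidation state +2 gives a d⁷ configuration for Co²⁺.
Configuration: t2g^6 e_g^1.
Orbital CFSE = 6(-0.4) + 1(0.6) = -1.8Δo = -1.8 × 21710 = -39078 cm⁻¹.
High-spin d⁷ would be t2g^5 e_g^2 with 2 pairs; low-spin has 3, so 1 excess pair costs +1P = +16650 cm⁻¹.
Net CFSE = -39078 + 16650 = -22428 cm⁻¹.

-22428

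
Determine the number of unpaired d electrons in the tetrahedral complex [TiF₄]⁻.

1

Each F⁻ contributes -1; 4 × (-1) = -4. With overall charge -1, Ti is in the +3 oxidation state.
Ti sits in group 4; removing 3 electrons leaves Ti³⁺ with 4 − 3 = 1 d electrons.
Tetrahedral fields are weak (Δₜ ≈ 4/9 Δₒ), so electrons fill high-spin.
Configuration: e^1 t2^0, giving 1 unpaired electron.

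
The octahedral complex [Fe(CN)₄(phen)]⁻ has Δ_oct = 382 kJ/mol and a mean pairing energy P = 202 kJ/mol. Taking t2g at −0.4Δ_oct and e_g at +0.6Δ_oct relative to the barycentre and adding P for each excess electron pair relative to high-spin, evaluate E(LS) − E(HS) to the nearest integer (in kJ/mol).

-360

Ligand charges: 4×(-1) from CN⁻ and 1×(+0) from phen sum to -4; with overall charge -1, Fe is +3.
Fe is in group 8, so Fe³⁺ is d⁵ (8 − 3 = 5).
High-spin: t2g^3 e_g^2, CFSE = 0.0Δ_oct = 0 kJ/mol.
For low-spin the configuration is t2g^5 e_g^0: orbital energy -2.0 × 382 = -764 kJ/mol, and 2 additional pairs relative to high-spin add 404 kJ/mol, giving -360 kJ/mol.
E(LS) − E(HS) = -360 − (0) = -360 kJ/mol.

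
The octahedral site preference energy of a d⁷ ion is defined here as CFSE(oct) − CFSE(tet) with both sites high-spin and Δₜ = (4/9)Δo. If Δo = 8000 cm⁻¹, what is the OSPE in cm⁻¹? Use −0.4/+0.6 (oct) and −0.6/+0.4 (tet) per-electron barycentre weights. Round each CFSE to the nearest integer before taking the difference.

-2133

In an octahedral site d⁷ (HS) is t₂g⁵ eg², giving CFSE(oct) = -0.8Δo = -6400 cm⁻¹.
In a tetrahedral site the filling is e⁴ t₂³: CFSE(tet) = -1.2Δₜ = -1.2 × (4/9)(8000) = -4267 cm⁻¹.
OSPE = -6400 − (-4267) = -2133 cm⁻¹.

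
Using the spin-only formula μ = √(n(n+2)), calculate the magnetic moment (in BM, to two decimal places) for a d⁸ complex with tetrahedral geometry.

Tetrahedral fields are weak (Δₜ ≈ 4/9 Δₒ), so electrons fill high-spin.
Configuration: e^4 t2^4 → 2 unpaired electrons.
μ(spin-only) = √[2(2+2)] = √8 ≈ 2.83 BM.

2.83 BM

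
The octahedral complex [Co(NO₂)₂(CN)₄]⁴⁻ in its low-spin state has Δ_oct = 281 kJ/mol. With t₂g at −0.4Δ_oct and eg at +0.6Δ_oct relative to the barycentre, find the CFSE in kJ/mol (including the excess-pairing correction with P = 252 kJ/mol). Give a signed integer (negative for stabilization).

Ligand charges: 2×(-1) from NO₂⁻ and 4×(-1) from CN⁻ sum to -6; with overall charge -4, Co is +2.
Group 9 minus oxidation state +2 gives a d⁷ configuration for Co²⁺.
Electron filling gives t₂g⁶ eg¹.
CFSE(orbital) = 6×(-0.4Δ_oct) + 1×(0.6Δ_oct) = -1.8Δ_oct; with Δ_oct = 281 kJ/mol that is -506 kJ/mol.
Pairing penalty: 3 pairs vs 2 in the high-spin reference → 1 extra × P = 252 kJ/mol.
Combining: -506 + 252 = -254 kJ/mol.

-254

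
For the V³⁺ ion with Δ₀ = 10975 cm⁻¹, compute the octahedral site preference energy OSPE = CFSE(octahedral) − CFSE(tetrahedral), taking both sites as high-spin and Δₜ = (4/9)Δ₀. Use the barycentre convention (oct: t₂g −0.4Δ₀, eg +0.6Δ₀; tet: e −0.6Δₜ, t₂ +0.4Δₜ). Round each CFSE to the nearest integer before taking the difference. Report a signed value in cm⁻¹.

V sits in group 5; removing 3 electrons leaves V³⁺ with 5 − 3 = 2 d electrons.
Octahedral high-spin t₂g² eg⁰: CFSE = -0.8 × 10975 = -8780 cm⁻¹.
Tetrahedral e² t₂⁰ gives -1.2Δₜ = -1.2 × (4/9) × 10975 = -5853 cm⁻¹.
OSPE = CFSE(oct) − CFSE(tet) = -8780 − (-5853) = -2927 cm⁻¹.

-2927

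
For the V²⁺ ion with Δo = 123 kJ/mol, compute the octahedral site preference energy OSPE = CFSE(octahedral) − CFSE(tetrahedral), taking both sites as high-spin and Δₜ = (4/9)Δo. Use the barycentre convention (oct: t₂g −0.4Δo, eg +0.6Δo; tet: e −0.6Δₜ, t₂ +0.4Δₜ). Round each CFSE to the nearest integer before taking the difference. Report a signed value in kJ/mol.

Group 5 minus oxidation state +2 gives a d³ configuration for V²⁺.
Octahedral high-spin t2g^3 e_g^0: CFSE = -1.2 × 123 = -148 kJ/mol.
Tetrahedral e^2 t2^1 gives -0.8Δₜ = -0.8 × (4/9) × 123 = -44 kJ/mol.
Subtracting, OSPE = -148 − (-44) = -104 kJ/mol.

-104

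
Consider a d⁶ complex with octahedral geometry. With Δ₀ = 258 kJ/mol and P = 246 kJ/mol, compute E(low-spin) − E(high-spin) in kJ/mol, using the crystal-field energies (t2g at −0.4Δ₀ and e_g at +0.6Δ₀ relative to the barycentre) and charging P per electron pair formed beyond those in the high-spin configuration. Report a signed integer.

-24

High-spin: t2g^4 e_g^2, CFSE = -0.4Δ₀ = -103 kJ/mol.
For low-spin the configuration is t2g^6 e_g^0: orbital energy -2.4 × 258 = -619 kJ/mol, and 2 additional pairs relative to high-spin add 492 kJ/mol, giving -127 kJ/mol.
E(LS) − E(HS) = -127 − (-103) = -24 kJ/mol.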